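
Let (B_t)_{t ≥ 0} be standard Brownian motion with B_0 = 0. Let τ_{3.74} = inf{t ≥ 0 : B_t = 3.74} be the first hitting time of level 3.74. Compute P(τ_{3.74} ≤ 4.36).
P(τ_{3.74} ≤ 4.36) = 2(1 − Φ(3.74/√4.36)) = 2(1 − Φ(1.7911)) ≈ 0.0733

By the reflection principle for standard BM, P(τ_b ≤ t) = 2 · P(B_t ≥ b). Since B_t ~ N(0, t), P(B_t ≥ 3.74) = 1 − Φ(3.74/√t) = 1 − Φ(3.74/√4.36) = 1 − Φ(1.7911) ≈ 0.03664. Doubling: P(τ_{3.74} ≤ 4.36) ≈ 2 · 0.03664 = 0.07328 ≈ 0.0733.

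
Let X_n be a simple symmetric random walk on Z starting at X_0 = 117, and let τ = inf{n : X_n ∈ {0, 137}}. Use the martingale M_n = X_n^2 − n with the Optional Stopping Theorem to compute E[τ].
E[τ] = 2340

M_n = X_n^2 − n is a martingale (since E[X_{n+1}^2 | F_n] = X_n^2 + 1). By OST (τ has finite mean in a bounded region), E[M_τ] = E[M_0] = X_0^2 − 0 = 117^2 = 13689. Also E[M_τ] = E[X_τ^2] − E[τ]. The walk exits at 0 or 137, with P(hit 137 first) = 117/137, so E[X_τ^2] = 137^2 · 117/137 + 0 = 16029. Thus E[τ] = E[X_τ^2] − E[M_τ] = 16029 − 13689 = 2340 = 117(137 − 117) = 2340.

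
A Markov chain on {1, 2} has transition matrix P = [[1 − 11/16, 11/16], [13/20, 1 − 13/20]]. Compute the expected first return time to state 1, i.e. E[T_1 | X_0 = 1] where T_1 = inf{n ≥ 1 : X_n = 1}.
E[T_1 | X_0 = 1] = 1/π_1 = 107/52

For an irreducible recurrent Markov chain with stationary distribution π, E[T_i | X_0 = i] = 1/π_i (Kac's formula). Here π_1 = (13/20)/(11/16 + 13/20) = (13/20)/(107/80) = 52/107, so E[T_1 | X_0 = 1] = 1/π_1 = (11/16 + 13/20)/(13/20) = (107/80)/(13/20) = 107/52.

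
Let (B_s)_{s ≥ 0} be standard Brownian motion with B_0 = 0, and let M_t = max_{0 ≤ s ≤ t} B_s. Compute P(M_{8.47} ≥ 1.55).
P(M_{8.47} ≥ 1.55) = 2·P(B_{8.47} ≥ 1.55) = 2(1 − Φ(1.55/√8.47)) ≈ 0.5943

By the reflection principle for Brownian motion, P(M_t ≥ a) = 2 · P(B_t ≥ a) for a ≥ 0. Since B_t ~ N(0, t), P(B_t ≥ 1.55) = 1 − Φ(1.55/√t) = 1 − Φ(1.55/√8.47) = 1 − Φ(0.5326). So
  P(M_{8.47} ≥ 1.55) = 2(1 − Φ(0.5326)) ≈ 0.5943.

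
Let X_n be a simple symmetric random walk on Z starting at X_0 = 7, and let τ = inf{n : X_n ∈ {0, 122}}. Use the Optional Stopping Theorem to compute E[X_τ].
E[X_τ] = 7

X_n is a martingale and τ is a bounded-mean stopping time (indeed τ is finite a.s. with bounded expectation since the walk is in a bounded region). By the OST, E[X_τ] = E[X_0] = 7. Equivalently: E[X_τ] = 122 · P(hit 122 first) + 0 · P(hit 0 first) = 122 · (7/122) = 7.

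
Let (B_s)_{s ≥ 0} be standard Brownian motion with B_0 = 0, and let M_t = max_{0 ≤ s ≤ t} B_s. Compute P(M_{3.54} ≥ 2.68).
P(M_{3.54} ≥ 2.68) = 2·P(B_{3.54} ≥ 2.68) = 2(1 − Φ(2.68/√3.54)) ≈ 0.1543

By the reflection principle for Brownian motion, P(M_t ≥ a) = 2 · P(B_t ≥ a) for a ≥ 0. Since B_t ~ N(0, t), P(B_t ≥ 2.68) = 1 − Φ(2.68/√t) = 1 − Φ(2.68/√3.54) = 1 − Φ(1.4244). So
  P(M_{3.54} ≥ 2.68) = 2(1 − Φ(1.4244)) ≈ 0.1543.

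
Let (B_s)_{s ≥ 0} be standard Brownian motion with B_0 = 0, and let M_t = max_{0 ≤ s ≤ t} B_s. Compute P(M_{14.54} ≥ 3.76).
P(M_{14.54} ≥ 3.76) = 2·P(B_{14.54} ≥ 3.76) = 2(1 − Φ(3.76/√14.54)) ≈ 0.3241

By the reflection principle for Brownian motion, P(M_t ≥ a) = 2 · P(B_t ≥ a) for a ≥ 0. Since B_t ~ N(0, t), P(B_t ≥ 3.76) = 1 − Φ(3.76/√t) = 1 − Φ(3.76/√14.54) = 1 − Φ(0.9861). So
  P(M_{14.54} ≥ 3.76) = 2(1 − Φ(0.9861)) ≈ 0.3241.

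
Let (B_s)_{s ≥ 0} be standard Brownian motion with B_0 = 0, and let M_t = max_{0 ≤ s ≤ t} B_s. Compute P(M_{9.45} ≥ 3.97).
P(M_{9.45} ≥ 3.97) = 2·P(B_{9.45} ≥ 3.97) = 2(1 − Φ(3.97/√9.45)) ≈ 0.1966

By the reflection principle for Brownian motion, P(M_t ≥ a) = 2 · P(B_t ≥ a) for a ≥ 0. Since B_t ~ N(0, t), P(B_t ≥ 3.97) = 1 − Φ(3.97/√t) = 1 − Φ(3.97/√9.45) = 1 − Φ(1.2914). So
  P(M_{9.45} ≥ 3.97) = 2(1 − Φ(1.2914)) ≈ 0.1966.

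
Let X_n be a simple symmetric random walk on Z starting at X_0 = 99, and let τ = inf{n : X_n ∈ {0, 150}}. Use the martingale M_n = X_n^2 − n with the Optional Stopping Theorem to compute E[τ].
E[τ] = 5049

M_n = X_n^2 − n is a martingale (since E[X_{n+1}^2 | F_n] = X_n^2 + 1). By OST (τ has finite mean in a bounded region), E[M_τ] = E[M_0] = X_0^2 − 0 = 99^2 = 9801. Also E[M_τ] = E[X_τ^2] − E[τ]. The walk exits at 0 or 150, with P(hit 150 first) = 99/150, so E[X_τ^2] = 150^2 · 99/150 + 0 = 14850. Thus E[τ] = E[X_τ^2] − E[M_τ] = 14850 − 9801 = 5049 = 99(150 − 99) = 5049.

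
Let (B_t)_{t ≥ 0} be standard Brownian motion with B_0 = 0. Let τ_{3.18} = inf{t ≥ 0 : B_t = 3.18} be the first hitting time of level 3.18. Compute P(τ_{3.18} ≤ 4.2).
P(τ_{3.18} ≤ 4.2) = 2(1 − Φ(3.18/√4.2)) = 2(1 − Φ(1.5517)) ≈ 0.1207

By the reflection principle for standard BM, P(τ_b ≤ t) = 2 · P(B_t ≥ b). Since B_t ~ N(0, t), P(B_t ≥ 3.18) = 1 − Φ(3.18/√t) = 1 − Φ(3.18/√4.2) = 1 − Φ(1.5517) ≈ 0.06037. Doubling: P(τ_{3.18} ≤ 4.2) ≈ 2 · 0.06037 = 0.12074 ≈ 0.1207.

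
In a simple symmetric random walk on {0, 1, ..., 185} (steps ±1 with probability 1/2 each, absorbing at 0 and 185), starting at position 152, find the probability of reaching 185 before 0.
P(hit 185 before 0) = 152/185

Let u_k = P(hit 185 before 0 | start at k). Then u_0 = 0, u_185 = 1, and u_k = u_{k-1}/2 + u_{k+1}/2 for 1 ≤ k ≤ 184. This harmonic recurrence is solved by u_k = k/185, giving u_152 = 152/185.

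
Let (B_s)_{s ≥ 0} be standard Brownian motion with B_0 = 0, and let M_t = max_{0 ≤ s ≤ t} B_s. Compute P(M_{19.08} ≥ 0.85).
P(M_{19.08} ≥ 0.85) = 2·P(B_{19.08} ≥ 0.85) = 2(1 − Φ(0.85/√19.08)) ≈ 0.8457

By the reflection principle for Brownian motion, P(M_t ≥ a) = 2 · P(B_t ≥ a) for a ≥ 0. Since B_t ~ N(0, t), P(B_t ≥ 0.85) = 1 − Φ(0.85/√t) = 1 − Φ(0.85/√19.08) = 1 − Φ(0.1946). So
  P(M_{19.08} ≥ 0.85) = 2(1 − Φ(0.1946)) ≈ 0.8457.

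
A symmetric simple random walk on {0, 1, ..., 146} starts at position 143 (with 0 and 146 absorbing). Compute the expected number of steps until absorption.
E[τ | X_0 = 143] = 429

Let v_k = E[τ | X_0 = k]. Boundary: v_0 = v_146 = 0. Recurrence: v_k = 1 + (v_{k-1} + v_{k+1})/2 for 1 ≤ k ≤ 145. The particular solution to v_k − (v_{k-1} + v_{k+1})/2 = 1 is v_k = −k^2. Adding homogeneous solution A + B k and matching boundaries gives v_k = k (146 − k). Substituting k = 143: v_143 = 143 · 3 = 429.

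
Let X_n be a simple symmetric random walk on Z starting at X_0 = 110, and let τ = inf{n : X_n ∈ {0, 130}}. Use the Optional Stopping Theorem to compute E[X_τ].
E[X_τ] = 110

X_n is a martingale and τ is a bounded-mean stopping time (indeed τ is finite a.s. with bounded expectation since the walk is in a bounded region). By the OST, E[X_τ] = E[X_0] = 110. Equivalently: E[X_τ] = 130 · P(hit 130 first) + 0 · P(hit 0 first) = 130 · (110/130) = 110.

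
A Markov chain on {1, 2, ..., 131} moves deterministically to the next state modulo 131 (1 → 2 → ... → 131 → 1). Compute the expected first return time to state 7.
E[T_7 | X_0 = 7] = 131

The chain cycles deterministically, so starting at state 7 it returns in exactly 131 steps. Equivalently, the stationary distribution is uniform π_j = 1/131 for every state j, so by Kac's formula E[T_7] = 1/π_7 = 131.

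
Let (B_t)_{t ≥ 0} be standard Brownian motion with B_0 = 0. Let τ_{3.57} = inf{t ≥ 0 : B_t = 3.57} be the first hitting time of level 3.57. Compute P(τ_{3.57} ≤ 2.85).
P(τ_{3.57} ≤ 2.85) = 2(1 − Φ(3.57/√2.85)) = 2(1 − Φ(2.1147)) ≈ 0.0345

By the reflection principle for standard BM, P(τ_b ≤ t) = 2 · P(B_t ≥ b). Since B_t ~ N(0, t), P(B_t ≥ 3.57) = 1 − Φ(3.57/√t) = 1 − Φ(3.57/√2.85) = 1 − Φ(2.1147) ≈ 0.01723. Doubling: P(τ_{3.57} ≤ 2.85) ≈ 2 · 0.01723 = 0.03446 ≈ 0.0345.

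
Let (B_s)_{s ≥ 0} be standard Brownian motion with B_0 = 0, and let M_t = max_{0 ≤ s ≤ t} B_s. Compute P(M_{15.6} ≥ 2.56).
P(M_{15.6} ≥ 2.56) = 2·P(B_{15.6} ≥ 2.56) = 2(1 − Φ(2.56/√15.6)) ≈ 0.5169

By the reflection principle for Brownian motion, P(M_t ≥ a) = 2 · P(B_t ≥ a) for a ≥ 0. Since B_t ~ N(0, t), P(B_t ≥ 2.56) = 1 − Φ(2.56/√t) = 1 − Φ(2.56/√15.6) = 1 − Φ(0.6482). So
  P(M_{15.6} ≥ 2.56) = 2(1 − Φ(0.6482)) ≈ 0.5169.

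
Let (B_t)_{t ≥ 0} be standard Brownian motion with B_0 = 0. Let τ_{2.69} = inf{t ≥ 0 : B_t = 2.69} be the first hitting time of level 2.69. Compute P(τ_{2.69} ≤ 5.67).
P(τ_{2.69} ≤ 5.67) = 2(1 − Φ(2.69/√5.67)) = 2(1 − Φ(1.1297)) ≈ 0.2586

By the reflection principle for standard BM, P(τ_b ≤ t) = 2 · P(B_t ≥ b). Since B_t ~ N(0, t), P(B_t ≥ 2.69) = 1 − Φ(2.69/√t) = 1 − Φ(2.69/√5.67) = 1 − Φ(1.1297) ≈ 0.12930. Doubling: P(τ_{2.69} ≤ 5.67) ≈ 2 · 0.12930 = 0.25860 ≈ 0.2586.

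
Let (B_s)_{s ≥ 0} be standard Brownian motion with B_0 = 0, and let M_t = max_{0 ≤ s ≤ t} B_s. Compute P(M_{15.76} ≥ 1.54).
P(M_{15.76} ≥ 1.54) = 2·P(B_{15.76} ≥ 1.54) = 2(1 − Φ(1.54/√15.76)) ≈ 0.6981

By the reflection principle for Brownian motion, P(M_t ≥ a) = 2 · P(B_t ≥ a) for a ≥ 0. Since B_t ~ N(0, t), P(B_t ≥ 1.54) = 1 − Φ(1.54/√t) = 1 − Φ(1.54/√15.76) = 1 − Φ(0.3879). So
  P(M_{15.76} ≥ 1.54) = 2(1 − Φ(0.3879)) ≈ 0.6981.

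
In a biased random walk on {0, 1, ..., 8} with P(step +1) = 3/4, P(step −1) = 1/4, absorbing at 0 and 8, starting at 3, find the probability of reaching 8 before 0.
P(hit 8 before 0) = (1 − (1/3)^3) / (1 − (1/3)^8) = 3159/3280

Let u_k denote P(reach 8 before 0 | start at k). Boundary: u_0 = 0, u_8 = 1. Recurrence: u_k = 3/4·u_{k+1} + 1/4·u_{k-1} for 1 ≤ k ≤ 7. Try u_k = A + B·r^k with r = q/p = (1/4)/(3/4) = 1/3. Substitution satisfies the recurrence; boundary conditions give:
  u_k = (1 − r^k) / (1 − r^N) = (1 − (1/3)^3) / (1 − (1/3)^8) = 3159/3280.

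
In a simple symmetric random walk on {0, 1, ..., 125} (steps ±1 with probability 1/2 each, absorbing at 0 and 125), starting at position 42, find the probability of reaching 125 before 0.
P(hit 125 before 0) = 42/125

Let u_k = P(hit 125 before 0 | start at k). Then u_0 = 0, u_125 = 1, and u_k = u_{k-1}/2 + u_{k+1}/2 for 1 ≤ k ≤ 124. This harmonic recurrence is solved by u_k = k/125, giving u_42 = 42/125.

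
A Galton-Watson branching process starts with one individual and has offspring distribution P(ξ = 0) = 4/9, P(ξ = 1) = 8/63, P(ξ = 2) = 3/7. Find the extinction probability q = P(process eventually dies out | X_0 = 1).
q = 1

Mean offspring μ = 0·4/9 + 1·8/63 + 2·3/7 = 62/63 ≤ 1. For μ ≤ 1 with offspring not concentrated at 1, the Galton-Watson process goes extinct almost surely, so q = 1.
(Algebraic check: The pgf is f(s) = 4/9 + 8/63·s + 3/7·s². The extinction probability q is the smallest fixed point of f in [0, 1]. Setting s = f(s):
  3/7·s² + (8/63 − 1)·s + 4/9 = 0
  3/7·s² − (4/9 + 3/7)·s + 4/9 = 0
which factors as (s − 1)·(3/7·s − 4/9) = 0, giving roots s = 1 and s = (4/9)/(3/7) = 28/27. Since 28/27 ≥ 1, the smallest root in [0, 1] is s = 1.)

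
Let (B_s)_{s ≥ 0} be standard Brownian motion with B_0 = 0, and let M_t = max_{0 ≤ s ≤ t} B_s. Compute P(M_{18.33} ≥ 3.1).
P(M_{18.33} ≥ 3.1) = 2·P(B_{18.33} ≥ 3.1) = 2(1 − Φ(3.1/√18.33)) ≈ 0.4690

By the reflection principle for Brownian motion, P(M_t ≥ a) = 2 · P(B_t ≥ a) for a ≥ 0. Since B_t ~ N(0, t), P(B_t ≥ 3.1) = 1 − Φ(3.1/√t) = 1 − Φ(3.1/√18.33) = 1 − Φ(0.7241). So
  P(M_{18.33} ≥ 3.1) = 2(1 − Φ(0.7241)) ≈ 0.4690.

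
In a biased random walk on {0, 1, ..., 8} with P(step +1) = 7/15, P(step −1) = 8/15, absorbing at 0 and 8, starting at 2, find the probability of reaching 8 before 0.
P(hit 8 before 0) = (1 − (8/7)^2) / (1 − (8/7)^8) = 117649/734161

Let u_k denote P(reach 8 before 0 | start at k). Boundary: u_0 = 0, u_8 = 1. Recurrence: u_k = 7/15·u_{k+1} + 8/15·u_{k-1} for 1 ≤ k ≤ 7. Try u_k = A + B·r^k with r = q/p = (8/15)/(7/15) = 8/7. Substitution satisfies the recurrence; boundary conditions give:
  u_k = (1 − r^k) / (1 − r^N) = (1 − (8/7)^2) / (1 − (8/7)^8) = 117649/734161.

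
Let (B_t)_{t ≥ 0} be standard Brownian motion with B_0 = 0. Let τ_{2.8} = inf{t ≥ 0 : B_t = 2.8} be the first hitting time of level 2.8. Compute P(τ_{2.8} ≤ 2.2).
P(τ_{2.8} ≤ 2.2) = 2(1 − Φ(2.8/√2.2)) = 2(1 − Φ(1.8878)) ≈ 0.0591

By the reflection principle for standard BM, P(τ_b ≤ t) = 2 · P(B_t ≥ b). Since B_t ~ N(0, t), P(B_t ≥ 2.8) = 1 − Φ(2.8/√t) = 1 − Φ(2.8/√2.2) = 1 − Φ(1.8878) ≈ 0.02953. Doubling: P(τ_{2.8} ≤ 2.2) ≈ 2 · 0.02953 = 0.05906 ≈ 0.0591.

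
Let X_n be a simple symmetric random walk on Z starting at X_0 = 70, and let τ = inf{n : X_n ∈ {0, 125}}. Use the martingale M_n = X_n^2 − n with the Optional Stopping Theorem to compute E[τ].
E[τ] = 3850

M_n = X_n^2 − n is a martingale (since E[X_{n+1}^2 | F_n] = X_n^2 + 1). By OST (τ has finite mean in a bounded region), E[M_τ] = E[M_0] = X_0^2 − 0 = 70^2 = 4900. Also E[M_τ] = E[X_τ^2] − E[τ]. The walk exits at 0 or 125, with P(hit 125 first) = 70/125, so E[X_τ^2] = 125^2 · 70/125 + 0 = 8750. Thus E[τ] = E[X_τ^2] − E[M_τ] = 8750 − 4900 = 3850 = 70(125 − 70) = 3850.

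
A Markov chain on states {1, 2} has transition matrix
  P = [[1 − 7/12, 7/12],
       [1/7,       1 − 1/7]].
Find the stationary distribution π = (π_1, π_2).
π_1 = 12/61, π_2 = 49/61

Solve πP = π with π_1 + π_2 = 1. From πP = π: π_1 · (1 − 7/12) + π_2 · 1/7 = π_1 ⇒ π_2 · 1/7 = π_1 · 7/12 ⇒ π_2/π_1 = (7/12)/(1/7) = 49/12. Together with π_1 + π_2 = 1:
  π_1 = (1/7)/(7/12 + 1/7) = (1/7)/(61/84) = 12/61,
  π_2 = (7/12)/(7/12 + 1/7) = (7/12)/(61/84) = 49/61.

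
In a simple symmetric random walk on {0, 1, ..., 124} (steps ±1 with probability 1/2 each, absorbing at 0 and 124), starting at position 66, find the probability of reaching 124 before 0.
P(hit 124 before 0) = 66/124 = 33/62

Let u_k = P(hit 124 before 0 | start at k). Then u_0 = 0, u_124 = 1, and u_k = u_{k-1}/2 + u_{k+1}/2 for 1 ≤ k ≤ 123. This harmonic recurrence is solved by u_k = k/124, giving u_66 = 66/124 = 33/62.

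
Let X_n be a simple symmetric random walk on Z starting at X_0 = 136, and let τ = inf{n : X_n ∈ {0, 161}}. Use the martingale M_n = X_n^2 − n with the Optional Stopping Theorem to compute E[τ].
E[τ] = 3400

M_n = X_n^2 − n is a martingale (since E[X_{n+1}^2 | F_n] = X_n^2 + 1). By OST (τ has finite mean in a bounded region), E[M_τ] = E[M_0] = X_0^2 − 0 = 136^2 = 18496. Also E[M_τ] = E[X_τ^2] − E[τ]. The walk exits at 0 or 161, with P(hit 161 first) = 136/161, so E[X_τ^2] = 161^2 · 136/161 + 0 = 21896. Thus E[τ] = E[X_τ^2] − E[M_τ] = 21896 − 18496 = 3400 = 136(161 − 136) = 3400.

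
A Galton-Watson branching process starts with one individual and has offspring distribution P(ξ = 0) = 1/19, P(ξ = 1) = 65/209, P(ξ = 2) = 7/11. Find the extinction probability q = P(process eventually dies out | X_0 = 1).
q = 11/133

The pgf is f(s) = 1/19 + 65/209·s + 7/11·s². The extinction probability q is the smallest fixed point of f in [0, 1]. Setting s = f(s):
  7/11·s² + (65/209 − 1)·s + 1/19 = 0
  7/11·s² − (1/19 + 7/11)·s + 1/19 = 0
which factors as (s − 1)·(7/11·s − 1/19) = 0, giving roots s = 1 and s = (1/19)/(7/11) = 11/133.
Mean offspring μ = 65/209 + 2·7/11 = 331/209 > 1 (supercritical), so q < 1. The extinction probability is the smaller root: q = (1/19)/(7/11) = 11/133.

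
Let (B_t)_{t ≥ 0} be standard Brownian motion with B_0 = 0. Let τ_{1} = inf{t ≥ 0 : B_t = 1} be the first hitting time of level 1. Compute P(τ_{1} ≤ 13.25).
P(τ_{1} ≤ 13.25) = 2(1 − Φ(1/√13.25)) = 2(1 − Φ(0.2747)) ≈ 0.7835

By the reflection principle for standard BM, P(τ_b ≤ t) = 2 · P(B_t ≥ b). Since B_t ~ N(0, t), P(B_t ≥ 1) = 1 − Φ(1/√t) = 1 − Φ(1/√13.25) = 1 − Φ(0.2747) ≈ 0.39177. Doubling: P(τ_{1} ≤ 13.25) ≈ 2 · 0.39177 = 0.78354 ≈ 0.7835.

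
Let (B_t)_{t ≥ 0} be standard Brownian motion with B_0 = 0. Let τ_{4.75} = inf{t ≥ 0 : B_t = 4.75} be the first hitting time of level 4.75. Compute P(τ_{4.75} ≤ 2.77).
P(τ_{4.75} ≤ 2.77) = 2(1 − Φ(4.75/√2.77)) = 2(1 − Φ(2.8540)) ≈ 0.0043

By the reflection principle for standard BM, P(τ_b ≤ t) = 2 · P(B_t ≥ b). Since B_t ~ N(0, t), P(B_t ≥ 4.75) = 1 − Φ(4.75/√t) = 1 − Φ(4.75/√2.77) = 1 − Φ(2.8540) ≈ 0.00216. Doubling: P(τ_{4.75} ≤ 2.77) ≈ 2 · 0.00216 = 0.00432 ≈ 0.0043.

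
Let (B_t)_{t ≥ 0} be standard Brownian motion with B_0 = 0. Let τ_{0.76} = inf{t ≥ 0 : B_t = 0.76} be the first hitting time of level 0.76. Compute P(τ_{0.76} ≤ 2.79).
P(τ_{0.76} ≤ 2.79) = 2(1 − Φ(0.76/√2.79)) = 2(1 − Φ(0.4550)) ≈ 0.6491

By the reflection principle for standard BM, P(τ_b ≤ t) = 2 · P(B_t ≥ b). Since B_t ~ N(0, t), P(B_t ≥ 0.76) = 1 − Φ(0.76/√t) = 1 − Φ(0.76/√2.79) = 1 − Φ(0.4550) ≈ 0.32455. Doubling: P(τ_{0.76} ≤ 2.79) ≈ 2 · 0.32455 = 0.64910 ≈ 0.6491.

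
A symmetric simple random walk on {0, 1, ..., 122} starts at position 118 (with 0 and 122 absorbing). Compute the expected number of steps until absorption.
E[τ | X_0 = 118] = 472

Let v_k = E[τ | X_0 = k]. Boundary: v_0 = v_122 = 0. Recurrence: v_k = 1 + (v_{k-1} + v_{k+1})/2 for 1 ≤ k ≤ 121. The particular solution to v_k − (v_{k-1} + v_{k+1})/2 = 1 is v_k = −k^2. Adding homogeneous solution A + B k and matching boundaries gives v_k = k (122 − k). Substituting k = 118: v_118 = 118 · 4 = 472.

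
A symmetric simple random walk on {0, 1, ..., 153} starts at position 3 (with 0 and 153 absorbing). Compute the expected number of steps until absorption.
E[τ | X_0 = 3] = 450

Let v_k = E[τ | X_0 = k]. Boundary: v_0 = v_153 = 0. Recurrence: v_k = 1 + (v_{k-1} + v_{k+1})/2 for 1 ≤ k ≤ 152. The particular solution to v_k − (v_{k-1} + v_{k+1})/2 = 1 is v_k = −k^2. Adding homogeneous solution A + B k and matching boundaries gives v_k = k (153 − k). Substituting k = 3: v_3 = 3 · 150 = 450.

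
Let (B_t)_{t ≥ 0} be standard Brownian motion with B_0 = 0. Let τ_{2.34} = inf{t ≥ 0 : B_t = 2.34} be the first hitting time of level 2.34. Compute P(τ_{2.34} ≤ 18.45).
P(τ_{2.34} ≤ 18.45) = 2(1 − Φ(2.34/√18.45)) = 2(1 − Φ(0.5448)) ≈ 0.5859

By the reflection principle for standard BM, P(τ_b ≤ t) = 2 · P(B_t ≥ b). Since B_t ~ N(0, t), P(B_t ≥ 2.34) = 1 − Φ(2.34/√t) = 1 − Φ(2.34/√18.45) = 1 − Φ(0.5448) ≈ 0.29295. Doubling: P(τ_{2.34} ≤ 18.45) ≈ 2 · 0.29295 = 0.58590 ≈ 0.5859.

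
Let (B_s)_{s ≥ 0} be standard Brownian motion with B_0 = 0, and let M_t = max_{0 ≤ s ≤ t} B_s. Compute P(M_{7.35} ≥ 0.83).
P(M_{7.35} ≥ 0.83) = 2·P(B_{7.35} ≥ 0.83) = 2(1 − Φ(0.83/√7.35)) ≈ 0.7595

By the reflection principle for Brownian motion, P(M_t ≥ a) = 2 · P(B_t ≥ a) for a ≥ 0. Since B_t ~ N(0, t), P(B_t ≥ 0.83) = 1 − Φ(0.83/√t) = 1 − Φ(0.83/√7.35) = 1 − Φ(0.3062). So
  P(M_{7.35} ≥ 0.83) = 2(1 − Φ(0.3062)) ≈ 0.7595.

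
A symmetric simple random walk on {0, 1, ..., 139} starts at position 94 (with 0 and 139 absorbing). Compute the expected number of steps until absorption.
E[τ | X_0 = 94] = 4230

Let v_k = E[τ | X_0 = k]. Boundary: v_0 = v_139 = 0. Recurrence: v_k = 1 + (v_{k-1} + v_{k+1})/2 for 1 ≤ k ≤ 138. The particular solution to v_k − (v_{k-1} + v_{k+1})/2 = 1 is v_k = −k^2. Adding homogeneous solution A + B k and matching boundaries gives v_k = k (139 − k). Substituting k = 94: v_94 = 94 · 45 = 4230.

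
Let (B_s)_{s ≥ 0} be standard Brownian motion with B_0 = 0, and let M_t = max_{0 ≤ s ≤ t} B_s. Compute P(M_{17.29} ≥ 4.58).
P(M_{17.29} ≥ 4.58) = 2·P(B_{17.29} ≥ 4.58) = 2(1 − Φ(4.58/√17.29)) ≈ 0.2707

By the reflection principle for Brownian motion, P(M_t ≥ a) = 2 · P(B_t ≥ a) for a ≥ 0. Since B_t ~ N(0, t), P(B_t ≥ 4.58) = 1 − Φ(4.58/√t) = 1 − Φ(4.58/√17.29) = 1 − Φ(1.1015). So
  P(M_{17.29} ≥ 4.58) = 2(1 − Φ(1.1015)) ≈ 0.2707.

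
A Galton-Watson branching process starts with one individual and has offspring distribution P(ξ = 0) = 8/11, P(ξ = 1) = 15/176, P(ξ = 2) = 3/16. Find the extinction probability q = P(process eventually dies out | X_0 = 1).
q = 1

Mean offspring μ = 0·8/11 + 1·15/176 + 2·3/16 = 81/176 ≤ 1. For μ ≤ 1 with offspring not concentrated at 1, the Galton-Watson process goes extinct almost surely, so q = 1.
(Algebraic check: The pgf is f(s) = 8/11 + 15/176·s + 3/16·s². The extinction probability q is the smallest fixed point of f in [0, 1]. Setting s = f(s):
  3/16·s² + (15/176 − 1)·s + 8/11 = 0
  3/16·s² − (8/11 + 3/16)·s + 8/11 = 0
which factors as (s − 1)·(3/16·s − 8/11) = 0, giving roots s = 1 and s = (8/11)/(3/16) = 128/33. Since 128/33 ≥ 1, the smallest root in [0, 1] is s = 1.)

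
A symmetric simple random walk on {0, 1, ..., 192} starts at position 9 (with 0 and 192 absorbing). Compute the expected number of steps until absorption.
E[τ | X_0 = 9] = 1647

Let v_k = E[τ | X_0 = k]. Boundary: v_0 = v_192 = 0. Recurrence: v_k = 1 + (v_{k-1} + v_{k+1})/2 for 1 ≤ k ≤ 191. The particular solution to v_k − (v_{k-1} + v_{k+1})/2 = 1 is v_k = −k^2. Adding homogeneous solution A + B k and matching boundaries gives v_k = k (192 − k). Substituting k = 9: v_9 = 9 · 183 = 1647.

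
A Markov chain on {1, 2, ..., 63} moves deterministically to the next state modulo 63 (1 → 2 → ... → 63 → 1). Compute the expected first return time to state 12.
E[T_12 | X_0 = 12] = 63

The chain cycles deterministically, so starting at state 12 it returns in exactly 63 steps. Equivalently, the stationary distribution is uniform π_j = 1/63 for every state j, so by Kac's formula E[T_12] = 1/π_12 = 63.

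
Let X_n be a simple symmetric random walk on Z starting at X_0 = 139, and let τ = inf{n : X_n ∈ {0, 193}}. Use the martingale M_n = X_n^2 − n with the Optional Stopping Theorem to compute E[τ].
E[τ] = 7506

M_n = X_n^2 − n is a martingale (since E[X_{n+1}^2 | F_n] = X_n^2 + 1). By OST (τ has finite mean in a bounded region), E[M_τ] = E[M_0] = X_0^2 − 0 = 139^2 = 19321. Also E[M_τ] = E[X_τ^2] − E[τ]. The walk exits at 0 or 193, with P(hit 193 first) = 139/193, so E[X_τ^2] = 193^2 · 139/193 + 0 = 26827. Thus E[τ] = E[X_τ^2] − E[M_τ] = 26827 − 19321 = 7506 = 139(193 − 139) = 7506.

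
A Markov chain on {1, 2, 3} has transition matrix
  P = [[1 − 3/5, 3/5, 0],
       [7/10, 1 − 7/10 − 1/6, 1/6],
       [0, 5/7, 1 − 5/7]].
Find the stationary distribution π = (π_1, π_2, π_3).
π = (35/72, 5/12, 7/72)

This is a birth-death chain on three states, which satisfies detailed balance: π_1 · P_{12} = π_2 · P_{21} and π_2 · P_{23} = π_3 · P_{32}.
From π_1 · 3/5 = π_2 · 7/10: π_2/π_1 = (3/5)/(7/10) = 6/7.
From π_2 · 1/6 = π_3 · 5/7: π_3/π_2 = (1/6)/(5/7) = 7/30.
Take π_1 proportional to 1; then unnormalized π = (1, 6/7, 1/5). Normalize by dividing by the sum 72/35:
  π = (35/72, 5/12, 7/72).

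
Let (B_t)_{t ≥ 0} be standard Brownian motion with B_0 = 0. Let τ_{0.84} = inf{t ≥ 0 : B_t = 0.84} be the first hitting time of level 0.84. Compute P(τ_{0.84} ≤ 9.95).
P(τ_{0.84} ≤ 9.95) = 2(1 − Φ(0.84/√9.95)) = 2(1 − Φ(0.2663)) ≈ 0.7900

By the reflection principle for standard BM, P(τ_b ≤ t) = 2 · P(B_t ≥ b). Since B_t ~ N(0, t), P(B_t ≥ 0.84) = 1 − Φ(0.84/√t) = 1 − Φ(0.84/√9.95) = 1 − Φ(0.2663) ≈ 0.39500. Doubling: P(τ_{0.84} ≤ 9.95) ≈ 2 · 0.39500 = 0.79000 ≈ 0.7900.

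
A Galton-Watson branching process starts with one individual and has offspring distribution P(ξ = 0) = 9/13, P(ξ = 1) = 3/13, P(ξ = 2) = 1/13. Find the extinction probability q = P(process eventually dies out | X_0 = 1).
q = 1

Mean offspring μ = 0·9/13 + 1·3/13 + 2·1/13 = 5/13 ≤ 1. For μ ≤ 1 with offspring not concentrated at 1, the Galton-Watson process goes extinct almost surely, so q = 1.
(Algebraic check: The pgf is f(s) = 9/13 + 3/13·s + 1/13·s². The extinction probability q is the smallest fixed point of f in [0, 1]. Setting s = f(s):
  1/13·s² + (3/13 − 1)·s + 9/13 = 0
  1/13·s² − (9/13 + 1/13)·s + 9/13 = 0
which factors as (s − 1)·(1/13·s − 9/13) = 0, giving roots s = 1 and s = (9/13)/(1/13) = 9. Since 9 ≥ 1, the smallest root in [0, 1] is s = 1.)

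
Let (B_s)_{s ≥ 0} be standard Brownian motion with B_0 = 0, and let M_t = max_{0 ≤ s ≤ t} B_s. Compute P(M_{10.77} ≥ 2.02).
P(M_{10.77} ≥ 2.02) = 2·P(B_{10.77} ≥ 2.02) = 2(1 − Φ(2.02/√10.77)) ≈ 0.5382

By the reflection principle for Brownian motion, P(M_t ≥ a) = 2 · P(B_t ≥ a) for a ≥ 0. Since B_t ~ N(0, t), P(B_t ≥ 2.02) = 1 − Φ(2.02/√t) = 1 − Φ(2.02/√10.77) = 1 − Φ(0.6155). So
  P(M_{10.77} ≥ 2.02) = 2(1 − Φ(0.6155)) ≈ 0.5382.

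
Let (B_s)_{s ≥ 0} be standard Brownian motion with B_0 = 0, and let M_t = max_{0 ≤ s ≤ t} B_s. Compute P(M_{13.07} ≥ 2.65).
P(M_{13.07} ≥ 2.65) = 2·P(B_{13.07} ≥ 2.65) = 2(1 − Φ(2.65/√13.07)) ≈ 0.4636

By the reflection principle for Brownian motion, P(M_t ≥ a) = 2 · P(B_t ≥ a) for a ≥ 0. Since B_t ~ N(0, t), P(B_t ≥ 2.65) = 1 − Φ(2.65/√t) = 1 − Φ(2.65/√13.07) = 1 − Φ(0.7330). So
  P(M_{13.07} ≥ 2.65) = 2(1 − Φ(0.7330)) ≈ 0.4636.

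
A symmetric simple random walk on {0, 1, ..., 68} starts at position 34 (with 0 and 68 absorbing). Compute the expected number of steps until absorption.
E[τ | X_0 = 34] = 1156

Let v_k = E[τ | X_0 = k]. Boundary: v_0 = v_68 = 0. Recurrence: v_k = 1 + (v_{k-1} + v_{k+1})/2 for 1 ≤ k ≤ 67. The particular solution to v_k − (v_{k-1} + v_{k+1})/2 = 1 is v_k = −k^2. Adding homogeneous solution A + B k and matching boundaries gives v_k = k (68 − k). Substituting k = 34: v_34 = 34 · 34 = 1156.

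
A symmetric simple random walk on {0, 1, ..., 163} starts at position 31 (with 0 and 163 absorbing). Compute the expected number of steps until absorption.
E[τ | X_0 = 31] = 4092

Let v_k = E[τ | X_0 = k]. Boundary: v_0 = v_163 = 0. Recurrence: v_k = 1 + (v_{k-1} + v_{k+1})/2 for 1 ≤ k ≤ 162. The particular solution to v_k − (v_{k-1} + v_{k+1})/2 = 1 is v_k = −k^2. Adding homogeneous solution A + B k and matching boundaries gives v_k = k (163 − k). Substituting k = 31: v_31 = 31 · 132 = 4092.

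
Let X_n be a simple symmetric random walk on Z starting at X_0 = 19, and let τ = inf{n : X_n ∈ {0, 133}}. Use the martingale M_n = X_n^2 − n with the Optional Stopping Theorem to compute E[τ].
E[τ] = 2166

M_n = X_n^2 − n is a martingale (since E[X_{n+1}^2 | F_n] = X_n^2 + 1). By OST (τ has finite mean in a bounded region), E[M_τ] = E[M_0] = X_0^2 − 0 = 19^2 = 361. Also E[M_τ] = E[X_τ^2] − E[τ]. The walk exits at 0 or 133, with P(hit 133 first) = 19/133, so E[X_τ^2] = 133^2 · 19/133 + 0 = 2527. Thus E[τ] = E[X_τ^2] − E[M_τ] = 2527 − 361 = 2166 = 19(133 − 19) = 2166.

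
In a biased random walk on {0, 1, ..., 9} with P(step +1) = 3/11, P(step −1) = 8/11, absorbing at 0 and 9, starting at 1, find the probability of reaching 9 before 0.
P(hit 9 before 0) = (1 − (8/3)^1) / (1 − (8/3)^9) = 6561/26839609

Let u_k denote P(reach 9 before 0 | start at k). Boundary: u_0 = 0, u_9 = 1. Recurrence: u_k = 3/11·u_{k+1} + 8/11·u_{k-1} for 1 ≤ k ≤ 8. Try u_k = A + B·r^k with r = q/p = (8/11)/(3/11) = 8/3. Substitution satisfies the recurrence; boundary conditions give:
  u_k = (1 − r^k) / (1 − r^N) = (1 − (8/3)^1) / (1 − (8/3)^9) = 6561/26839609.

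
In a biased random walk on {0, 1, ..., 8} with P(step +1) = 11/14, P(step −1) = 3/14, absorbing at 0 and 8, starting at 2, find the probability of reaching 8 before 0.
P(hit 8 before 0) = (1 − (3/11)^2) / (1 − (3/11)^8) = 1771561/1913860

Let u_k denote P(reach 8 before 0 | start at k). Boundary: u_0 = 0, u_8 = 1. Recurrence: u_k = 11/14·u_{k+1} + 3/14·u_{k-1} for 1 ≤ k ≤ 7. Try u_k = A + B·r^k with r = q/p = (3/14)/(11/14) = 3/11. Substitution satisfies the recurrence; boundary conditions give:
  u_k = (1 − r^k) / (1 − r^N) = (1 − (3/11)^2) / (1 − (3/11)^8) = 1771561/1913860.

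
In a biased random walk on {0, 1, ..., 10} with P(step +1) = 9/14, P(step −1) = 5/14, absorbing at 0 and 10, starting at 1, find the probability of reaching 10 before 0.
P(hit 10 before 0) = (1 − (5/9)^1) / (1 − (5/9)^10) = 387420489/869254694

Let u_k denote P(reach 10 before 0 | start at k). Boundary: u_0 = 0, u_10 = 1. Recurrence: u_k = 9/14·u_{k+1} + 5/14·u_{k-1} for 1 ≤ k ≤ 9. Try u_k = A + B·r^k with r = q/p = (5/14)/(9/14) = 5/9. Substitution satisfies the recurrence; boundary conditions give:
  u_k = (1 − r^k) / (1 − r^N) = (1 − (5/9)^1) / (1 − (5/9)^10) = 387420489/869254694.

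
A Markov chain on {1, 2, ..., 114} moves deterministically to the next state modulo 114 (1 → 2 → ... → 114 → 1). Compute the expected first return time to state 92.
E[T_92 | X_0 = 92] = 114

The chain cycles deterministically, so starting at state 92 it returns in exactly 114 steps. Equivalently, the stationary distribution is uniform π_j = 1/114 for every state j, so by Kac's formula E[T_92] = 1/π_92 = 114.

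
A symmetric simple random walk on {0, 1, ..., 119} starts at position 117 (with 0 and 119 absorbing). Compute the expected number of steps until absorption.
E[τ | X_0 = 117] = 234

Let v_k = E[τ | X_0 = k]. Boundary: v_0 = v_119 = 0. Recurrence: v_k = 1 + (v_{k-1} + v_{k+1})/2 for 1 ≤ k ≤ 118. The particular solution to v_k − (v_{k-1} + v_{k+1})/2 = 1 is v_k = −k^2. Adding homogeneous solution A + B k and matching boundaries gives v_k = k (119 − k). Substituting k = 117: v_117 = 117 · 2 = 234.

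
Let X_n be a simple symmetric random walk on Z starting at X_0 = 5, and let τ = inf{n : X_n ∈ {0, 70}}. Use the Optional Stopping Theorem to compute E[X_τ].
E[X_τ] = 5

X_n is a martingale and τ is a bounded-mean stopping time (indeed τ is finite a.s. with bounded expectation since the walk is in a bounded region). By the OST, E[X_τ] = E[X_0] = 5. Equivalently: E[X_τ] = 70 · P(hit 70 first) + 0 · P(hit 0 first) = 70 · (5/70) = 5.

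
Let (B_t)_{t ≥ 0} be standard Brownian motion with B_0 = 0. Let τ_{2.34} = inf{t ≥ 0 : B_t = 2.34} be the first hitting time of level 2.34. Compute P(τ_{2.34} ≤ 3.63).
P(τ_{2.34} ≤ 3.63) = 2(1 − Φ(2.34/√3.63)) = 2(1 − Φ(1.2282)) ≈ 0.2194

By the reflection principle for standard BM, P(τ_b ≤ t) = 2 · P(B_t ≥ b). Since B_t ~ N(0, t), P(B_t ≥ 2.34) = 1 − Φ(2.34/√t) = 1 − Φ(2.34/√3.63) = 1 − Φ(1.2282) ≈ 0.10969. Doubling: P(τ_{2.34} ≤ 3.63) ≈ 2 · 0.10969 = 0.21938 ≈ 0.2194.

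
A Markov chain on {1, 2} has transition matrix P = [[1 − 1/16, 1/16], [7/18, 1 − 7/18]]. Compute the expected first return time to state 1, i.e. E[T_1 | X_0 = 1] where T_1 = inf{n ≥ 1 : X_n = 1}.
E[T_1 | X_0 = 1] = 1/π_1 = 65/56

For an irreducible recurrent Markov chain with stationary distribution π, E[T_i | X_0 = i] = 1/π_i (Kac's formula). Here π_1 = (7/18)/(1/16 + 7/18) = (7/18)/(65/144) = 56/65, so E[T_1 | X_0 = 1] = 1/π_1 = (1/16 + 7/18)/(7/18) = (65/144)/(7/18) = 65/56.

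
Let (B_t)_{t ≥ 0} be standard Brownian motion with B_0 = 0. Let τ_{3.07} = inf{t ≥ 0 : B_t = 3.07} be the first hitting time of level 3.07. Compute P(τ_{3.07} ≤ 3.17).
P(τ_{3.07} ≤ 3.17) = 2(1 − Φ(3.07/√3.17)) = 2(1 − Φ(1.7243)) ≈ 0.0847

By the reflection principle for standard BM, P(τ_b ≤ t) = 2 · P(B_t ≥ b). Since B_t ~ N(0, t), P(B_t ≥ 3.07) = 1 − Φ(3.07/√t) = 1 − Φ(3.07/√3.17) = 1 − Φ(1.7243) ≈ 0.04233. Doubling: P(τ_{3.07} ≤ 3.17) ≈ 2 · 0.04233 = 0.08466 ≈ 0.0847.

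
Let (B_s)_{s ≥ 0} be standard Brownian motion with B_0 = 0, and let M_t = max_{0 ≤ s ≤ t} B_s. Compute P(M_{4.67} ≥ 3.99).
P(M_{4.67} ≥ 3.99) = 2·P(B_{4.67} ≥ 3.99) = 2(1 − Φ(3.99/√4.67)) ≈ 0.0648

By the reflection principle for Brownian motion, P(M_t ≥ a) = 2 · P(B_t ≥ a) for a ≥ 0. Since B_t ~ N(0, t), P(B_t ≥ 3.99) = 1 − Φ(3.99/√t) = 1 − Φ(3.99/√4.67) = 1 − Φ(1.8464). So
  P(M_{4.67} ≥ 3.99) = 2(1 − Φ(1.8464)) ≈ 0.0648.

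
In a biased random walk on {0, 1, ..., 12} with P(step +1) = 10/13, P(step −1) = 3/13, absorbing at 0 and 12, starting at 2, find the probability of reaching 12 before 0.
P(hit 12 before 0) = (1 − (3/10)^2) / (1 − (3/10)^12) = 10000000000/10989005149

Let u_k denote P(reach 12 before 0 | start at k). Boundary: u_0 = 0, u_12 = 1. Recurrence: u_k = 10/13·u_{k+1} + 3/13·u_{k-1} for 1 ≤ k ≤ 11. Try u_k = A + B·r^k with r = q/p = (3/13)/(10/13) = 3/10. Substitution satisfies the recurrence; boundary conditions give:
  u_k = (1 − r^k) / (1 − r^N) = (1 − (3/10)^2) / (1 − (3/10)^12) = 10000000000/10989005149.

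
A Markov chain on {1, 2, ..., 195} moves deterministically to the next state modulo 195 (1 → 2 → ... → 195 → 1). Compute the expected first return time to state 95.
E[T_95 | X_0 = 95] = 195

The chain cycles deterministically, so starting at state 95 it returns in exactly 195 steps. Equivalently, the stationary distribution is uniform π_j = 1/195 for every state j, so by Kac's formula E[T_95] = 1/π_95 = 195.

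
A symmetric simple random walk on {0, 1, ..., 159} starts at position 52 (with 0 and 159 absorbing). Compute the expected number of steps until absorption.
E[τ | X_0 = 52] = 5564

Let v_k = E[τ | X_0 = k]. Boundary: v_0 = v_159 = 0. Recurrence: v_k = 1 + (v_{k-1} + v_{k+1})/2 for 1 ≤ k ≤ 158. The particular solution to v_k − (v_{k-1} + v_{k+1})/2 = 1 is v_k = −k^2. Adding homogeneous solution A + B k and matching boundaries gives v_k = k (159 − k). Substituting k = 52: v_52 = 52 · 107 = 5564.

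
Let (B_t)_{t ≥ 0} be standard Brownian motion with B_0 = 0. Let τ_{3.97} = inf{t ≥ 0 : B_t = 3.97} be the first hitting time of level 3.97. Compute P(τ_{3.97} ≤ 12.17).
P(τ_{3.97} ≤ 12.17) = 2(1 − Φ(3.97/√12.17)) = 2(1 − Φ(1.1380)) ≈ 0.2551

By the reflection principle for standard BM, P(τ_b ≤ t) = 2 · P(B_t ≥ b). Since B_t ~ N(0, t), P(B_t ≥ 3.97) = 1 − Φ(3.97/√t) = 1 − Φ(3.97/√12.17) = 1 − Φ(1.1380) ≈ 0.12756. Doubling: P(τ_{3.97} ≤ 12.17) ≈ 2 · 0.12756 = 0.25512 ≈ 0.2551.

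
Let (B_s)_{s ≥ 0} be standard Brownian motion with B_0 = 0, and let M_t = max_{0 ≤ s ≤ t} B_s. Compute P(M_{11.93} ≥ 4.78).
P(M_{11.93} ≥ 4.78) = 2·P(B_{11.93} ≥ 4.78) = 2(1 − Φ(4.78/√11.93)) ≈ 0.1664

By the reflection principle for Brownian motion, P(M_t ≥ a) = 2 · P(B_t ≥ a) for a ≥ 0. Since B_t ~ N(0, t), P(B_t ≥ 4.78) = 1 − Φ(4.78/√t) = 1 − Φ(4.78/√11.93) = 1 − Φ(1.3839). So
  P(M_{11.93} ≥ 4.78) = 2(1 − Φ(1.3839)) ≈ 0.1664.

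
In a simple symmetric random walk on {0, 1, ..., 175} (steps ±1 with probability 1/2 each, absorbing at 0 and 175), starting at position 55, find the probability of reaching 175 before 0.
P(hit 175 before 0) = 55/175 = 11/35

Let u_k = P(hit 175 before 0 | start at k). Then u_0 = 0, u_175 = 1, and u_k = u_{k-1}/2 + u_{k+1}/2 for 1 ≤ k ≤ 174. This harmonic recurrence is solved by u_k = k/175, giving u_55 = 55/175 = 11/35.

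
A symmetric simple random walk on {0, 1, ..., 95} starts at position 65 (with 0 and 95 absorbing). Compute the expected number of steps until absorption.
E[τ | X_0 = 65] = 1950

Let v_k = E[τ | X_0 = k]. Boundary: v_0 = v_95 = 0. Recurrence: v_k = 1 + (v_{k-1} + v_{k+1})/2 for 1 ≤ k ≤ 94. The particular solution to v_k − (v_{k-1} + v_{k+1})/2 = 1 is v_k = −k^2. Adding homogeneous solution A + B k and matching boundaries gives v_k = k (95 − k). Substituting k = 65: v_65 = 65 · 30 = 1950.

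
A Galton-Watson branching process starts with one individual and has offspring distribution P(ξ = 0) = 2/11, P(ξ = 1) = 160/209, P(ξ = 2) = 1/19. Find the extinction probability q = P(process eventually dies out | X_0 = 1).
q = 1

Mean offspring μ = 0·2/11 + 1·160/209 + 2·1/19 = 182/209 ≤ 1. For μ ≤ 1 with offspring not concentrated at 1, the Galton-Watson process goes extinct almost surely, so q = 1.
(Algebraic check: The pgf is f(s) = 2/11 + 160/209·s + 1/19·s². The extinction probability q is the smallest fixed point of f in [0, 1]. Setting s = f(s):
  1/19·s² + (160/209 − 1)·s + 2/11 = 0
  1/19·s² − (2/11 + 1/19)·s + 2/11 = 0
which factors as (s − 1)·(1/19·s − 2/11) = 0, giving roots s = 1 and s = (2/11)/(1/19) = 38/11. Since 38/11 ≥ 1, the smallest root in [0, 1] is s = 1.)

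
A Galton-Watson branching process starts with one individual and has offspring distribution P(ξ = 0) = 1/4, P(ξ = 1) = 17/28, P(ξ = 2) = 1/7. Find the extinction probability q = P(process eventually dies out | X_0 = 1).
q = 1

Mean offspring μ = 0·1/4 + 1·17/28 + 2·1/7 = 25/28 ≤ 1. For μ ≤ 1 with offspring not concentrated at 1, the Galton-Watson process goes extinct almost surely, so q = 1.
(Algebraic check: The pgf is f(s) = 1/4 + 17/28·s + 1/7·s². The extinction probability q is the smallest fixed point of f in [0, 1]. Setting s = f(s):
  1/7·s² + (17/28 − 1)·s + 1/4 = 0
  1/7·s² − (1/4 + 1/7)·s + 1/4 = 0
which factors as (s − 1)·(1/7·s − 1/4) = 0, giving roots s = 1 and s = (1/4)/(1/7) = 7/4. Since 7/4 ≥ 1, the smallest root in [0, 1] is s = 1.)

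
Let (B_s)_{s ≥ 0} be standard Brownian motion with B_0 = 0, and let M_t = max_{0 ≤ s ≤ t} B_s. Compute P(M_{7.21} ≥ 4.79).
P(M_{7.21} ≥ 4.79) = 2·P(B_{7.21} ≥ 4.79) = 2(1 − Φ(4.79/√7.21)) ≈ 0.0744

By the reflection principle for Brownian motion, P(M_t ≥ a) = 2 · P(B_t ≥ a) for a ≥ 0. Since B_t ~ N(0, t), P(B_t ≥ 4.79) = 1 − Φ(4.79/√t) = 1 − Φ(4.79/√7.21) = 1 − Φ(1.7839). So
  P(M_{7.21} ≥ 4.79) = 2(1 − Φ(1.7839)) ≈ 0.0744.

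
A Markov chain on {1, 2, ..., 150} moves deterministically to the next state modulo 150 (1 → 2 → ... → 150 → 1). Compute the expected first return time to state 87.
E[T_87 | X_0 = 87] = 150

The chain cycles deterministically, so starting at state 87 it returns in exactly 150 steps. Equivalently, the stationary distribution is uniform π_j = 1/150 for every state j, so by Kac's formula E[T_87] = 1/π_87 = 150.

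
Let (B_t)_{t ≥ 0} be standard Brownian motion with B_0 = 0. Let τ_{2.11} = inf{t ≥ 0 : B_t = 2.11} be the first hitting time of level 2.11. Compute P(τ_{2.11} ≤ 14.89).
P(τ_{2.11} ≤ 14.89) = 2(1 − Φ(2.11/√14.89)) = 2(1 − Φ(0.5468)) ≈ 0.5845

By the reflection principle for standard BM, P(τ_b ≤ t) = 2 · P(B_t ≥ b). Since B_t ~ N(0, t), P(B_t ≥ 2.11) = 1 − Φ(2.11/√t) = 1 − Φ(2.11/√14.89) = 1 − Φ(0.5468) ≈ 0.29226. Doubling: P(τ_{2.11} ≤ 14.89) ≈ 2 · 0.29226 = 0.58452 ≈ 0.5845.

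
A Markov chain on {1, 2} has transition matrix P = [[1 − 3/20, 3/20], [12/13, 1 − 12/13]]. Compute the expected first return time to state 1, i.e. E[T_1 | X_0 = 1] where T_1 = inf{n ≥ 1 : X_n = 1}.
E[T_1 | X_0 = 1] = 1/π_1 = 93/80

For an irreducible recurrent Markov chain with stationary distribution π, E[T_i | X_0 = i] = 1/π_i (Kac's formula). Here π_1 = (12/13)/(3/20 + 12/13) = (12/13)/(279/260) = 80/93, so E[T_1 | X_0 = 1] = 1/π_1 = (3/20 + 12/13)/(12/13) = (279/260)/(12/13) = 93/80.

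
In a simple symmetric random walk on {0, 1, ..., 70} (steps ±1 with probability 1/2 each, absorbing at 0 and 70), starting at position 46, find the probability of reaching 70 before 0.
P(hit 70 before 0) = 46/70 = 23/35

Let u_k = P(hit 70 before 0 | start at k). Then u_0 = 0, u_70 = 1, and u_k = u_{k-1}/2 + u_{k+1}/2 for 1 ≤ k ≤ 69. This harmonic recurrence is solved by u_k = k/70, giving u_46 = 46/70 = 23/35.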